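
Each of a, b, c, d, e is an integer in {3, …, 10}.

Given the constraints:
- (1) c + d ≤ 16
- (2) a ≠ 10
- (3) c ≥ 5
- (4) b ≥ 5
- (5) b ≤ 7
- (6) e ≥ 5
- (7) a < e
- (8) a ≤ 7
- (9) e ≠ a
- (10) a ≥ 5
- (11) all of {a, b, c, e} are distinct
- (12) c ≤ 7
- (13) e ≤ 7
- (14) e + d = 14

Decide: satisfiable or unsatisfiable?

Constraints 3, 4, 5, 6, 8, 10, 12, and 13 confine each of a, b, c, e to the 3 values {5, …, 7}.
Constraint 11 requires all 4 of them to be distinct, but only 3 values are available — impossible by the pigeonhole principle.

Unsatisfiable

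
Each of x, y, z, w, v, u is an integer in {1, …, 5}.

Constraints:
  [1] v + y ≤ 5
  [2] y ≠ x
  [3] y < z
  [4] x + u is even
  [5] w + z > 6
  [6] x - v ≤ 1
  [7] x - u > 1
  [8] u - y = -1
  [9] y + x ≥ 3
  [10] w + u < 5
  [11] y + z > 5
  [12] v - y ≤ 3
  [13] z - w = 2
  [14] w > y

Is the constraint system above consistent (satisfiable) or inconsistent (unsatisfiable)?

Satisfiable

Take x = 3, y = 2, z = 5, w = 3, v = 3, u = 1. Then constraint 1: v + y = 5; constraint 5: w + z = 8; constraint 6: x - v = 0, and every other listed constraint is also met.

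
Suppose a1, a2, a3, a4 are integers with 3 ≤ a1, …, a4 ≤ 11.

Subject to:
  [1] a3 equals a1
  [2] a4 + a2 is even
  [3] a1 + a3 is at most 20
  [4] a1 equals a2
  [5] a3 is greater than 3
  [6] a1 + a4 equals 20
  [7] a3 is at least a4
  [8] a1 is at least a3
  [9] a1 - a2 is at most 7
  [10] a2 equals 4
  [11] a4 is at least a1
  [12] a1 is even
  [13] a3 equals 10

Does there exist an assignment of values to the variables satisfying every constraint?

Constraint 13 fixes a3 = 10 and constraint 10 fixes a2 = 4. Constraints 1 and 4 give a3 = a1 = a2, so a3 = a2. But 10 ≠ 4 — contradiction.

Unsatisfiable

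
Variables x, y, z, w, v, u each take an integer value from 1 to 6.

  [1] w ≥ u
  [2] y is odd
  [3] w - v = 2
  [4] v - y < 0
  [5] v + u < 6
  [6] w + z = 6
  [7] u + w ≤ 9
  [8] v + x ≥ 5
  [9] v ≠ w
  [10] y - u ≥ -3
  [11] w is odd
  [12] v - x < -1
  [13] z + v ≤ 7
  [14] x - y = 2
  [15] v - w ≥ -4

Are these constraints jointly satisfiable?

Satisfiable

Take x = 5, y = 3, z = 3, w = 3, v = 1, u = 3. Then constraint 3: w - v = 2; constraint 4: v - y = -2; constraint 5: v + u = 4, and every other listed constraint is also met.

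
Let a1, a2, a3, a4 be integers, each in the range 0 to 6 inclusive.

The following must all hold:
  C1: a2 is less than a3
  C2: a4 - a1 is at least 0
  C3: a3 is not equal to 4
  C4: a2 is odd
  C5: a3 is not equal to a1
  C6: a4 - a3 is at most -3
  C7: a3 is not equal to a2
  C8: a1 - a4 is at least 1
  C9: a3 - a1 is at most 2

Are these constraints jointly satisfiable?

Constraints 2, 6, and 9 give a3 − a4 ≥ 3, a4 − a1 ≥ 0, a1 − a3 ≥ -2.
Adding all 3 inequalities: the left sides telescope to 0, and the right sides sum to 3 + 0 + (-2) = 1. So 0 ≥ 1, which is false.

Unsatisfiable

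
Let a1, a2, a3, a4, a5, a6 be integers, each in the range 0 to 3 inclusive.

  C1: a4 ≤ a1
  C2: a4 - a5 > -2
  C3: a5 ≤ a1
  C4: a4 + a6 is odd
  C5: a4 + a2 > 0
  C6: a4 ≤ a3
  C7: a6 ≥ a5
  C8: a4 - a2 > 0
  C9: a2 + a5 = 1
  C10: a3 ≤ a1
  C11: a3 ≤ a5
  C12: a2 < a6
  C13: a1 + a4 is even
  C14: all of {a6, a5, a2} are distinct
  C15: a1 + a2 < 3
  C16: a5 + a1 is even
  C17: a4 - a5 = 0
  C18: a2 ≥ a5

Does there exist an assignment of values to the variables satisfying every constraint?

Unsatisfiable

Constraints 6, 8, 11, and 18 give a4 ≤ a3, a3 ≤ a5, a5 ≤ a2, a2 < a4. Chaining: a4 ≤ a3 ≤ a5 ≤ a2 < a4, which forces a4 < a4 — impossible.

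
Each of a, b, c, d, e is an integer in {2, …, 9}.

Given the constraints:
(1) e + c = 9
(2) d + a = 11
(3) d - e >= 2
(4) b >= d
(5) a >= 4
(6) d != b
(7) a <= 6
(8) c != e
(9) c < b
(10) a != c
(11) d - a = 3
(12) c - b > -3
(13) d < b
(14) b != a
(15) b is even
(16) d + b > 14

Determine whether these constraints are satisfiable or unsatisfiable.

The assignment a = 4, b = 8, c = 6, d = 7, e = 3 works:
  constraint 1 holds since e + c = 9.
  constraint 2 holds since d + a = 11.
The rest check out directly.

Satisfiable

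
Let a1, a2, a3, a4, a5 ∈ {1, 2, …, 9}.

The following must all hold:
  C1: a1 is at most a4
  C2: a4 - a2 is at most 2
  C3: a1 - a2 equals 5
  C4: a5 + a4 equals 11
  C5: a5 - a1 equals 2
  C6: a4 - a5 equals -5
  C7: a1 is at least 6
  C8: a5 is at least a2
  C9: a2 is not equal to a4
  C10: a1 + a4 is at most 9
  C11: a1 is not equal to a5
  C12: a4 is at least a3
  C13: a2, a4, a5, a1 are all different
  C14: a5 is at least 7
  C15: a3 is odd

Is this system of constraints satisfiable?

Unsatisfiable

From constraint 14: a5 ≥ 7. From constraints 1 and 7: a4 ≥ a1 ≥ 6. Hence a5 + a4 ≥ 13. But constraint 4 requires a5 + a4 = 11, and 11 < 13. Contradiction.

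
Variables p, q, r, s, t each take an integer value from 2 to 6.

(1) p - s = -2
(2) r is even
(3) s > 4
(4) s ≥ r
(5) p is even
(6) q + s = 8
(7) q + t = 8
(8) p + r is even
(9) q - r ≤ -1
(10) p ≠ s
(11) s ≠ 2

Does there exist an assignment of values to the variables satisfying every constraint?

Satisfiable

One satisfying assignment is p = 4, q = 2, r = 6, s = 6, t = 6.
For the less obvious constraints — constraint 1: p - s = -2; constraint 6: q + s = 8; constraint 7: q + t = 8 — and the others hold by inspection.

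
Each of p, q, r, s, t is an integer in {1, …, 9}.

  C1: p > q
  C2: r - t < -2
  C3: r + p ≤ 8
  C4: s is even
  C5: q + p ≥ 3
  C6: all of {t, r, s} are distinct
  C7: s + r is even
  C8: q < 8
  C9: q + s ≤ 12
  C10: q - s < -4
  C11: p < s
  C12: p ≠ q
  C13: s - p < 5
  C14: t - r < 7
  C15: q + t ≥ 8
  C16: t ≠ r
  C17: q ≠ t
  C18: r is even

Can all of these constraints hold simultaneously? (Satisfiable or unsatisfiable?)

Take p = 4, q = 1, r = 4, s = 8, t = 9. Then constraint 2: r - t = -5; constraint 3: r + p = 8; constraint 5: q + p = 5, and every other listed constraint is also met.

Satisfiable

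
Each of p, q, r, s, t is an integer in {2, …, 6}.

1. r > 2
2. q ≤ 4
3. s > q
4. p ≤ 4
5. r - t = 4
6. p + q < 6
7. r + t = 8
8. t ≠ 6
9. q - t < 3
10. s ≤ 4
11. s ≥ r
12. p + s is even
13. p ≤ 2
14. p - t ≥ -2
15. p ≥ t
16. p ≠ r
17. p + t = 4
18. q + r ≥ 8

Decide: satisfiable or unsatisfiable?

From constraints 10 and 11: r ≤ s ≤ 4. From constraints 13 and 15: t ≤ p ≤ 2. Hence r + t ≤ 6. But constraint 7 requires r + t = 8, and 8 > 6. Contradiction.

Unsatisfiable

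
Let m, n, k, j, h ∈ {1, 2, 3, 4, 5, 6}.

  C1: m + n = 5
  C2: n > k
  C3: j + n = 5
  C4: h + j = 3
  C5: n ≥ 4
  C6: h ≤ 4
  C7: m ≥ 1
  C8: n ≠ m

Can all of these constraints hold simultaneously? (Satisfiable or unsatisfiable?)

Satisfiable

Take m = 1, n = 4, k = 1, j = 1, h = 2. Then constraint 1: m + n = 5; constraint 3: j + n = 5, and every other listed constraint is also met.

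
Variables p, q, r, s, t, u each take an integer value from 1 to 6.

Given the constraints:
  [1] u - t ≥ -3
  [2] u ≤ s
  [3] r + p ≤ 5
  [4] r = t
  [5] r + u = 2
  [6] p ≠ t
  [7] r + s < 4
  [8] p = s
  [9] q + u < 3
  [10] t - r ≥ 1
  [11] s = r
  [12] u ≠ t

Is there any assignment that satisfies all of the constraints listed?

From constraints 4, 8, and 11, p = s = r = t, so p = t. But constraint 6 says p ≠ t. Contradiction.

Unsatisfiable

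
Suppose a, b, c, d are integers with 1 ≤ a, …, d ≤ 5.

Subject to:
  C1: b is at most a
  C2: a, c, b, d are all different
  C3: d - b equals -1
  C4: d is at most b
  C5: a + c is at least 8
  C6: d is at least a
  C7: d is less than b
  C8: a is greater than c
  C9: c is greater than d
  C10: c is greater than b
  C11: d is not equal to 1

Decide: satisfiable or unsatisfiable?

Constraints 6, 7, 8, and 10 give c < a, a ≤ d, d < b, b < c. Chaining: c < a ≤ d < b < c, which forces c < c — impossible.

Unsatisfiable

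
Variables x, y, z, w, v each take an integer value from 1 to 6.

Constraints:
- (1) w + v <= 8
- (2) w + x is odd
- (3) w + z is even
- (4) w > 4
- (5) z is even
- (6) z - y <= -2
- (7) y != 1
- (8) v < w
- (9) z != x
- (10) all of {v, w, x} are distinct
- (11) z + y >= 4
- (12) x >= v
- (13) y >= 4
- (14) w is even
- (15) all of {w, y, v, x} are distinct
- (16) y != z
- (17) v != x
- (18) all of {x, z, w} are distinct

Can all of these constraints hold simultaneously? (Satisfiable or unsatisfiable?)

Setting (x, y, z, w, v) = (5, 4, 2, 6, 1) satisfies everything: constraint 1: w + v = 7; constraint 6: z - y = -2, and the others follow.

Satisfiable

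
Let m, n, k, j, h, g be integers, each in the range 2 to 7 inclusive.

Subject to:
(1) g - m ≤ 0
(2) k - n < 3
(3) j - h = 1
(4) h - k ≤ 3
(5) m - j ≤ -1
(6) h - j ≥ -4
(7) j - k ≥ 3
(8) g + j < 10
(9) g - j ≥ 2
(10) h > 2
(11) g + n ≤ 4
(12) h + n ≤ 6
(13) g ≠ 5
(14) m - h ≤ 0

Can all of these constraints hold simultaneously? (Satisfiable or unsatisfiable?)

Constraints 1, 4, 7, 9, and 14 give m − g ≥ 0, g − j ≥ 2, j − k ≥ 3, k − h ≥ -3, h − m ≥ 0.
Adding all 5 inequalities: the left sides telescope to 0, and the right sides sum to 0 + 2 + 3 + (-3) + 0 = 2. So 0 ≥ 2, which is false.

Unsatisfiable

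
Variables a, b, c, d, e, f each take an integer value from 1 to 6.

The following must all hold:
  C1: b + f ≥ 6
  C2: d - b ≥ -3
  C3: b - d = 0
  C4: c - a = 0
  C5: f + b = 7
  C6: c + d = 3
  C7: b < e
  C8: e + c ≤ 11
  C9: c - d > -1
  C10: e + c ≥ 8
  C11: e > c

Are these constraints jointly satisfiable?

Try a = 2, b = 1, c = 2, d = 1, e = 6, f = 6.
Check constraint 1: b + f = 7; constraint 2: d - b = 0. The remaining constraints are straightforward to verify.

Satisfiable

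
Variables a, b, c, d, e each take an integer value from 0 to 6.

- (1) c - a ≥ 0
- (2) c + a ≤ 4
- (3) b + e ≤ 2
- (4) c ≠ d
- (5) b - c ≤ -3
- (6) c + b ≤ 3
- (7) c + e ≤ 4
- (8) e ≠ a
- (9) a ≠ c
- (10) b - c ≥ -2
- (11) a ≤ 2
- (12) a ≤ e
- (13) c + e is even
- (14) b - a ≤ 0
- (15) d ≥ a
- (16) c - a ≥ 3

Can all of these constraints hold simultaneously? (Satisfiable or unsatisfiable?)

Unsatisfiable

Constraints 10, 14, and 16 give c − a ≥ 3, a − b ≥ 0, b − c ≥ -2.
Adding all 3 inequalities: the left sides telescope to 0, and the right sides sum to 3 + 0 + (-2) = 1. So 0 ≥ 1, which is false.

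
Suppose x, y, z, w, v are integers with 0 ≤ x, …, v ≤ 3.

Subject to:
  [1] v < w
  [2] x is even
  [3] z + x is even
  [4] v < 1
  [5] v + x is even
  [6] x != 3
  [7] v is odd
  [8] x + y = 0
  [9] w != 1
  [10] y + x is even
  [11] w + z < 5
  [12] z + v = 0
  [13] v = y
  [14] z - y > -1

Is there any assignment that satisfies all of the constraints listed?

Unsatisfiable

Constraint 7 makes v odd and constraint 2 makes x even, so v + x must be odd. Constraint 5 says v + x is even — contradiction.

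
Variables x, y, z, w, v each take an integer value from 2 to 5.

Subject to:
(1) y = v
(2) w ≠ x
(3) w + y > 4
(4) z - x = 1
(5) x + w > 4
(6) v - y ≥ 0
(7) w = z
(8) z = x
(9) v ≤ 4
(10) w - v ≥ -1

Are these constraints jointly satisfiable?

Unsatisfiable

From constraints 7 and 8, w = z = x, so w = x. But constraint 2 says w ≠ x. Contradiction.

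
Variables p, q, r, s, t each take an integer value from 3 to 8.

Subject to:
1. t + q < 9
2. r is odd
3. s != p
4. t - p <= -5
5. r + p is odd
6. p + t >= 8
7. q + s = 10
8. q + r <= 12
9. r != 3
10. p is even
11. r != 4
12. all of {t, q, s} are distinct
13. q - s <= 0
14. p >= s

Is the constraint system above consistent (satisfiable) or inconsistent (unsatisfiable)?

Satisfiable

The assignment p = 8, q = 4, r = 5, s = 6, t = 3 works:
  constraint 1 holds since t + q = 7.
  constraint 4 holds since t - p = -5.
  constraint 6 holds since p + t = 11.
The rest check out directly.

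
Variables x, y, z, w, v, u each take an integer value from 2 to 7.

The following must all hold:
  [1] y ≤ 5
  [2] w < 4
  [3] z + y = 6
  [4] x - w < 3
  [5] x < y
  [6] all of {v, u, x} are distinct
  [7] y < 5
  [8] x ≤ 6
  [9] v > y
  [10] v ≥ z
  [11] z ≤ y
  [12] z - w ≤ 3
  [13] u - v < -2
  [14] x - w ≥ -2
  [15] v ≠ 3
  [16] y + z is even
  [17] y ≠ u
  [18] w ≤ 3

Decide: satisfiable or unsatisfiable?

Satisfiable

One satisfying assignment is x = 3, y = 4, z = 2, w = 2, v = 7, u = 2.
For the less obvious constraints — constraint 3: z + y = 6; constraint 4: x - w = 1 — and the others hold by inspection.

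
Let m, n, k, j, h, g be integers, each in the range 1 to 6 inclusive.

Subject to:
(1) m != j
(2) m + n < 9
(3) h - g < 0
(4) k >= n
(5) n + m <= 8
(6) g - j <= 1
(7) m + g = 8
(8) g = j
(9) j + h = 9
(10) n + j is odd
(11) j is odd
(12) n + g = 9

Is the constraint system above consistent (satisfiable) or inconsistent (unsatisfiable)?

Take m = 3, n = 4, k = 6, j = 5, h = 4, g = 5. Then constraint 2: m + n = 7; constraint 3: h - g = -1; constraint 5: n + m = 7, and every other listed constraint is also met.

Satisfiable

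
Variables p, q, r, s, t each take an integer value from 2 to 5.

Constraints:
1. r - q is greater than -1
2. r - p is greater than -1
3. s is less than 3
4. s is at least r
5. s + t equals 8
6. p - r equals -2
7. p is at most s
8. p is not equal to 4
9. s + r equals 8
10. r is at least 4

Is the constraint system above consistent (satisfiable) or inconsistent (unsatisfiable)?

Unsatisfiable

From constraints 4 and 10: s ≥ r and r ≥ 4, so s ≥ 4. From constraint 3: s ≤ 2. But 2 < 4, so no value of s works.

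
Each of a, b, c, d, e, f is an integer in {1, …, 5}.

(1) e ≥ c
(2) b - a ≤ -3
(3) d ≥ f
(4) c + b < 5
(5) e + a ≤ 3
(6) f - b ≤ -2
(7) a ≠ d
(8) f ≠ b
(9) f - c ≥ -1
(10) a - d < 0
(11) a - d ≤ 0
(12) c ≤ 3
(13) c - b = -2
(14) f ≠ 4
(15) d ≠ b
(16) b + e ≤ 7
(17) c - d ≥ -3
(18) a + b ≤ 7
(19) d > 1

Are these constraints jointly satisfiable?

Unsatisfiable

Constraints 2, 6, 9, 11, and 17 give c − d ≥ -3, d − a ≥ 0, a − b ≥ 3, b − f ≥ 2, f − c ≥ -1.
Adding all 5 inequalities: the left sides telescope to 0, and the right sides sum to (-3) + 0 + 3 + 2 + (-1) = 1. So 0 ≥ 1, which is false.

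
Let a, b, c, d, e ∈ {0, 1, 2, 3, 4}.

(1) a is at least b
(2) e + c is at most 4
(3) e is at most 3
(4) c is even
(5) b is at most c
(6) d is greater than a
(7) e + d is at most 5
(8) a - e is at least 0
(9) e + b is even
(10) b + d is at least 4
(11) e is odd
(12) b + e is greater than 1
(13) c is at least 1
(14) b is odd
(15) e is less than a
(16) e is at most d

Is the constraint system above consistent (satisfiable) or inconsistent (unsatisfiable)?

Setting (a, b, c, d, e) = (2, 1, 2, 3, 1) satisfies everything: constraint 2: e + c = 3; constraint 7: e + d = 4; constraint 8: a - e = 1, and the others follow.

Satisfiable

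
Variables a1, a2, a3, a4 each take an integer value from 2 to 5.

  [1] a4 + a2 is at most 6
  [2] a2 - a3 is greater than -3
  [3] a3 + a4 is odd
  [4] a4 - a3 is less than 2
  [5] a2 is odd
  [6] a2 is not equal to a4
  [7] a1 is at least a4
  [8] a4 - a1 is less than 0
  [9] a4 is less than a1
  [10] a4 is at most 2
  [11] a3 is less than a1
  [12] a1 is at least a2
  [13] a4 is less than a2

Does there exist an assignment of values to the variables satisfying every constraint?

Satisfiable

Try a1 = 4, a2 = 3, a3 = 3, a4 = 2.
Check constraint 1: a4 + a2 = 5; constraint 2: a2 - a3 = 0; constraint 4: a4 - a3 = -1. The remaining constraints are straightforward to verify.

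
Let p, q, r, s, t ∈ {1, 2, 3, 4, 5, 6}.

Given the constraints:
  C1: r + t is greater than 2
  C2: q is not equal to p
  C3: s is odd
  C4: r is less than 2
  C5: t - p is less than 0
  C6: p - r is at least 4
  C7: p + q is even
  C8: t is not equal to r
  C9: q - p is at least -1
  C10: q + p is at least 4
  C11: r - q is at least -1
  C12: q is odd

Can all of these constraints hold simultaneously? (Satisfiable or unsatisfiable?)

Constraints 6, 9, and 11 give p − r ≥ 4, r − q ≥ -1, q − p ≥ -1.
Adding all 3 inequalities: the left sides telescope to 0, and the right sides sum to 4 + (-1) + (-1) = 2. So 0 ≥ 2, which is false.

Unsatisfiable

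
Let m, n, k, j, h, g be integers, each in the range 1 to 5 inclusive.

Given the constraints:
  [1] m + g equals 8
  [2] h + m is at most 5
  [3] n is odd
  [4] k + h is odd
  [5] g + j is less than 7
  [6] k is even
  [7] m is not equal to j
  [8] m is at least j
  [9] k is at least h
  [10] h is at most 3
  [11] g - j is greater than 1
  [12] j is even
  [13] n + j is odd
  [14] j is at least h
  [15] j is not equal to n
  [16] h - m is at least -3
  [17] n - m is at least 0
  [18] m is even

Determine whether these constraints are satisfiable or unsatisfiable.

Satisfiable

Try m = 4, n = 5, k = 2, j = 2, h = 1, g = 4.
Check constraint 1: m + g = 8; constraint 2: h + m = 5; constraint 5: g + j = 6. The remaining constraints are straightforward to verify.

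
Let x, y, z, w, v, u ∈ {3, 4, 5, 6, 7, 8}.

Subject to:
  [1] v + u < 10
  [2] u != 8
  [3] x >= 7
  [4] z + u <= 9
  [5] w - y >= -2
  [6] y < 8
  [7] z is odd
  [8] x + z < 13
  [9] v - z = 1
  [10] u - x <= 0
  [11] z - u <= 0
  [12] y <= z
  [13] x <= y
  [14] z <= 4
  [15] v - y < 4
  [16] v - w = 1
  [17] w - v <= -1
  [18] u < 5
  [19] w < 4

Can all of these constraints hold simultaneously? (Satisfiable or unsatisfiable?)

From constraints 3 and 13: y ≥ x and x ≥ 7, so y ≥ 7. From constraints 12 and 14: y ≤ z and z ≤ 4, so y ≤ 4. But 4 < 7, so no value of y works.

Unsatisfiable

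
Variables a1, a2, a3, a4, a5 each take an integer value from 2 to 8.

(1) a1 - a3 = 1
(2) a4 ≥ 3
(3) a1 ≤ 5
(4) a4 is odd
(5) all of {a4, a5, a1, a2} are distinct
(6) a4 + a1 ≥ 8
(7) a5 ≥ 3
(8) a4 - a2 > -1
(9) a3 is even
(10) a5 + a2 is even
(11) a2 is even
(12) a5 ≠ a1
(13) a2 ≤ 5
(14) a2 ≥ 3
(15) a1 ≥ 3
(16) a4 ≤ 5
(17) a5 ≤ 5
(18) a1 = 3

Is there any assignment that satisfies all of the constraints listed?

Unsatisfiable

Constraints 2, 3, 7, 13, 14, 15, 16, and 17 confine each of a4, a5, a1, a2 to the 3 values {3, …, 5}.
Constraint 5 requires all 4 of them to be distinct, but only 3 values are available — impossible by the pigeonhole principle.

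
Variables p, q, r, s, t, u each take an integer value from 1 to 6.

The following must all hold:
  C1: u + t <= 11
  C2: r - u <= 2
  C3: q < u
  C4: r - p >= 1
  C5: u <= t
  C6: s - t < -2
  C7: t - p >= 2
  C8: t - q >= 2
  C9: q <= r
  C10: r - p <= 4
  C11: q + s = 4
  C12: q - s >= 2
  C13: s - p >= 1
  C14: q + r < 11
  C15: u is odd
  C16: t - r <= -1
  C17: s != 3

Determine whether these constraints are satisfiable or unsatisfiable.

Constraints 8, 10, 12, 13, and 16 give t − q ≥ 2, q − s ≥ 2, s − p ≥ 1, p − r ≥ -4, r − t ≥ 1.
Adding all 5 inequalities: the left sides telescope to 0, and the right sides sum to 2 + 2 + 1 + (-4) + 1 = 2. So 0 ≥ 2, which is false.

Unsatisfiable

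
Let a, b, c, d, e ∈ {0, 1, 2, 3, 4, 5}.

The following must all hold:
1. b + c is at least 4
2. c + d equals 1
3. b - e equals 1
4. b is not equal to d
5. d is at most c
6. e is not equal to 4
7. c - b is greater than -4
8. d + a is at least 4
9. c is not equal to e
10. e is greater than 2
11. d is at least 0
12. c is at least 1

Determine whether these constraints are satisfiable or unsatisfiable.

Satisfiable

Try a = 4, b = 4, c = 1, d = 0, e = 3.
Check constraint 1: b + c = 5; constraint 2: c + d = 1. The remaining constraints are straightforward to verify.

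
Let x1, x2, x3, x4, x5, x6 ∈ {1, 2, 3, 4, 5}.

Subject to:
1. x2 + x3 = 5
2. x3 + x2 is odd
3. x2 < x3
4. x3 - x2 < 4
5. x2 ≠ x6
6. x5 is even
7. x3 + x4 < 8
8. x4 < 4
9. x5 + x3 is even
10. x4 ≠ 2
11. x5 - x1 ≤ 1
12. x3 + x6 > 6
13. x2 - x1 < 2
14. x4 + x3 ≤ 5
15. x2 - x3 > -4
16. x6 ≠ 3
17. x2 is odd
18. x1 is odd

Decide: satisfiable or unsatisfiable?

Satisfiable

Try x1 = 1, x2 = 1, x3 = 4, x4 = 1, x5 = 2, x6 = 4.
Check constraint 1: x2 + x3 = 5; constraint 4: x3 - x2 = 3. The remaining constraints are straightforward to verify.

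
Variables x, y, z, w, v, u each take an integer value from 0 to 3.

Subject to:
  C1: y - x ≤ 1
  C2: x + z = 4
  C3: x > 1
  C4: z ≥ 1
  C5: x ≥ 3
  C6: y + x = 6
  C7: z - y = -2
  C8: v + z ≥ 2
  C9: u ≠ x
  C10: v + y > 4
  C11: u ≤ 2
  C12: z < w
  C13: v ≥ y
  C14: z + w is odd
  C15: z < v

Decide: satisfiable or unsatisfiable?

Take x = 3, y = 3, z = 1, w = 2, v = 3, u = 1. Then constraint 1: y - x = 0; constraint 2: x + z = 4, and every other listed constraint is also met.

Satisfiable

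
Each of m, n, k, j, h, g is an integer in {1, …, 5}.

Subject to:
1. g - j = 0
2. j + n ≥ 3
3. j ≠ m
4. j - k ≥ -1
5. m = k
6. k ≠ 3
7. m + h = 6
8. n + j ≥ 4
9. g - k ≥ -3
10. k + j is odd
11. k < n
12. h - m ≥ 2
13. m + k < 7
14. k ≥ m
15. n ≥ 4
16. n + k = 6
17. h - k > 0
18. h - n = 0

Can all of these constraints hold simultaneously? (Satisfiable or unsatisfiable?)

Satisfiable

Try m = 2, n = 4, k = 2, j = 1, h = 4, g = 1.
Check constraint 1: g - j = 0; constraint 2: j + n = 5; constraint 4: j - k = -1. The remaining constraints are straightforward to verify.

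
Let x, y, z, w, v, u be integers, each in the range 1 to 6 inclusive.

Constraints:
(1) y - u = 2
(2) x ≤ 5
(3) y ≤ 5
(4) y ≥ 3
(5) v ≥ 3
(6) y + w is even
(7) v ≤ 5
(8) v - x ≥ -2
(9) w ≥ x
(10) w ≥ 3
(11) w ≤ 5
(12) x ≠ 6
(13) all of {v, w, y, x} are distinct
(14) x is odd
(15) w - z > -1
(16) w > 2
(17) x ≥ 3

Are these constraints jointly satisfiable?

Constraints 2, 3, 4, 5, 7, 10, 11, and 17 confine each of v, w, y, x to the 3 values {3, …, 5}.
Constraint 13 requires all 4 of them to be distinct, but only 3 values are available — impossible by the pigeonhole principle.

Unsatisfiable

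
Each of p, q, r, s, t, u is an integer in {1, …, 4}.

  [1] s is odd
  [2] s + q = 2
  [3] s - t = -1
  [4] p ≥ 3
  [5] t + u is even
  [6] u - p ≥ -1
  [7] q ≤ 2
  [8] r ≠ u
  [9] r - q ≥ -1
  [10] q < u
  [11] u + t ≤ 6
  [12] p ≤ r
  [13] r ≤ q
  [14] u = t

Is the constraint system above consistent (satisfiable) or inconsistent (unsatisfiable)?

Unsatisfiable

From constraints 4 and 12: r ≥ p and p ≥ 3, so r ≥ 3. From constraints 7 and 13: r ≤ q and q ≤ 2, so r ≤ 2. But 2 < 3, so no value of r works.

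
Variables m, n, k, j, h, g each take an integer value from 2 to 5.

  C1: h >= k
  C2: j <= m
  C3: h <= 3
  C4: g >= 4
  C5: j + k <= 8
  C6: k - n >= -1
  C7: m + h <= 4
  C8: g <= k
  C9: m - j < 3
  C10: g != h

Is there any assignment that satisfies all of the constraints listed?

From constraints 4 and 8: k ≥ g and g ≥ 4, so k ≥ 4. From constraints 1 and 3: k ≤ h and h ≤ 3, so k ≤ 3. But 3 < 4, so no value of k works.

Unsatisfiable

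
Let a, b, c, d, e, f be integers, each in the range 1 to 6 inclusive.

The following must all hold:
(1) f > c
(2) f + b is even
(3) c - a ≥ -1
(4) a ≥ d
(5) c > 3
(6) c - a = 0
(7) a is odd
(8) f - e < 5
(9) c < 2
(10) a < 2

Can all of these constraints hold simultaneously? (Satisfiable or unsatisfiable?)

Unsatisfiable

From constraint 5: c ≥ 4. From constraint 9: c ≤ 1. But 1 < 4, so no value of c works.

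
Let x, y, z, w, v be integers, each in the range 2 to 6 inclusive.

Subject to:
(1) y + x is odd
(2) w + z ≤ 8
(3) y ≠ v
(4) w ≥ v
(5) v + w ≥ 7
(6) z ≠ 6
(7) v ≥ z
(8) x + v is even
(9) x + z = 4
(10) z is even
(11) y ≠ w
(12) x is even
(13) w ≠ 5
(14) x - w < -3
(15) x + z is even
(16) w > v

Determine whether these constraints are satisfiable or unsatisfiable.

Satisfiable

One satisfying assignment is x = 2, y = 3, z = 2, w = 6, v = 4.
For the less obvious constraints — constraint 2: w + z = 8; constraint 5: v + w = 10; constraint 9: x + z = 4 — and the others hold by inspection.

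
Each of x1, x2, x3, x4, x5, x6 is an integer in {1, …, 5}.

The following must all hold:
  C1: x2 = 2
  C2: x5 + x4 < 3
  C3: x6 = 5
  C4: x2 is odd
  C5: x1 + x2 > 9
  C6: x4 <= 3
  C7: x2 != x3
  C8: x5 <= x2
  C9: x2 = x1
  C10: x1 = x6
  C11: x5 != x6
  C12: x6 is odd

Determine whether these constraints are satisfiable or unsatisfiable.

Unsatisfiable

Constraint 1 fixes x2 = 2 and constraint 3 fixes x6 = 5. Constraints 9 and 10 give x2 = x1 = x6, so x2 = x6. But 2 ≠ 5 — contradiction.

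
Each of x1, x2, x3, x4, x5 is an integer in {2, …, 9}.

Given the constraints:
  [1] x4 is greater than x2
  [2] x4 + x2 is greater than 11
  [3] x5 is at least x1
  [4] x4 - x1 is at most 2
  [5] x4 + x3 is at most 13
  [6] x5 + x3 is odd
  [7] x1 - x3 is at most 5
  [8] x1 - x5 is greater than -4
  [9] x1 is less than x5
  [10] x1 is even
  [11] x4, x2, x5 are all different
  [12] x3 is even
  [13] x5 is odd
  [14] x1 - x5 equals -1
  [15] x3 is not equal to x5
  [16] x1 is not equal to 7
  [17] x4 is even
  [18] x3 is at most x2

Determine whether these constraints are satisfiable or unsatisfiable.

Try x1 = 8, x2 = 5, x3 = 4, x4 = 8, x5 = 9.
Check constraint 2: x4 + x2 = 13; constraint 4: x4 - x1 = 0; constraint 5: x4 + x3 = 12. The remaining constraints are straightforward to verify.

Satisfiable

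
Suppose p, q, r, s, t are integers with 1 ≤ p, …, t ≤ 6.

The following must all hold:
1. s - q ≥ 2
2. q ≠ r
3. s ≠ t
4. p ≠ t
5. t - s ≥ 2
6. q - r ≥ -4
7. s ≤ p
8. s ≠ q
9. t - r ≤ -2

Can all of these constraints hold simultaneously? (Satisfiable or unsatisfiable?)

Unsatisfiable

Constraints 1, 5, 6, and 9 give s − q ≥ 2, q − r ≥ -4, r − t ≥ 2, t − s ≥ 2.
Adding all 4 inequalities: the left sides telescope to 0, and the right sides sum to 2 + (-4) + 2 + 2 = 2. So 0 ≥ 2, which is false.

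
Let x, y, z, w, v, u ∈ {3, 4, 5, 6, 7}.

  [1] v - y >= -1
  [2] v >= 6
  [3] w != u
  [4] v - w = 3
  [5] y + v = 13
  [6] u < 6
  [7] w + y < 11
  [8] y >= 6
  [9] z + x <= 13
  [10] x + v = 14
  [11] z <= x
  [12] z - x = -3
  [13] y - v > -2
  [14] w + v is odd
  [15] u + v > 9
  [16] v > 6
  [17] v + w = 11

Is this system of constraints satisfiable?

Satisfiable

Take x = 7, y = 6, z = 4, w = 4, v = 7, u = 5. Then constraint 1: v - y = 1; constraint 4: v - w = 3, and every other listed constraint is also met.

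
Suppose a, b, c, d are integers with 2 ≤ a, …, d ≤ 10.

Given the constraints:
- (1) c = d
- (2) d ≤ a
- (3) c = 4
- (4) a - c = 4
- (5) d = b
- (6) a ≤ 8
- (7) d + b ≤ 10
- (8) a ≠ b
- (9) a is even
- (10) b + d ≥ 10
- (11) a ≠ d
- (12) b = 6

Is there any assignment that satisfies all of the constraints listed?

Unsatisfiable

Constraint 3 fixes c = 4 and constraint 12 fixes b = 6. Constraints 1 and 5 give c = d = b, so c = b. But 4 ≠ 6 — contradiction.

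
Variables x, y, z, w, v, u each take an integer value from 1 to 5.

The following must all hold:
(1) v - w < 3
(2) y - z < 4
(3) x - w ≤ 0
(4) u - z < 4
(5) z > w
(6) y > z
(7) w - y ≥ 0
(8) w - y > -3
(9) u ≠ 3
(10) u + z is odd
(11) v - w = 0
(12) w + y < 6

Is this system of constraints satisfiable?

Constraints 5, 6, and 7 give z < y, y ≤ w, w < z. Chaining: z < y ≤ w < z, which forces z < z — impossible.

Unsatisfiable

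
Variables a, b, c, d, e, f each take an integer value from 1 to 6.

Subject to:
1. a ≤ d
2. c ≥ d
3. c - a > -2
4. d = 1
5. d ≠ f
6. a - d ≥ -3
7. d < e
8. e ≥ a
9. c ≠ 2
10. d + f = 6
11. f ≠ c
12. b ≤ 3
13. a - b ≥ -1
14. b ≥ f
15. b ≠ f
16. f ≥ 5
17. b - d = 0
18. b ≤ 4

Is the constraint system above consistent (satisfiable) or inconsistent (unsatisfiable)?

Unsatisfiable

From constraints 14 and 16: b ≥ f and f ≥ 5, so b ≥ 5. From constraint 12: b ≤ 3. But 3 < 5, so no value of b works.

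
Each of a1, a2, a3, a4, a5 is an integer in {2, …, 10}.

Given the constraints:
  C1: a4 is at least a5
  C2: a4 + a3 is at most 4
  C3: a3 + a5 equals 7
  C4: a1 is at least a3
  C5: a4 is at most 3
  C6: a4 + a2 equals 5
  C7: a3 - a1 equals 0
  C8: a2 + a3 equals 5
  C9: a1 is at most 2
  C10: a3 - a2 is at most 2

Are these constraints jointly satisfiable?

Unsatisfiable

From constraints 4 and 9: a3 ≤ a1 ≤ 2. From constraints 1 and 5: a5 ≤ a4 ≤ 3. Hence a3 + a5 ≤ 5. But constraint 3 requires a3 + a5 = 7, and 7 > 5. Contradiction.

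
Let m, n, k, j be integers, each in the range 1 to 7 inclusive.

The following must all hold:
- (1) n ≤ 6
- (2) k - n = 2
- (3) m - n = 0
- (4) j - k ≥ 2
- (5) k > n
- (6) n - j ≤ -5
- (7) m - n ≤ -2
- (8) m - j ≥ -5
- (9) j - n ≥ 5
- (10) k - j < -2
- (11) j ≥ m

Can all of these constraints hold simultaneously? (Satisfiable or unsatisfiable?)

Unsatisfiable

Constraints 7, 8, and 9 give n − m ≥ 2, m − j ≥ -5, j − n ≥ 5.
Adding all 3 inequalities: the left sides telescope to 0, and the right sides sum to 2 + (-5) + 5 = 2. So 0 ≥ 2, which is false.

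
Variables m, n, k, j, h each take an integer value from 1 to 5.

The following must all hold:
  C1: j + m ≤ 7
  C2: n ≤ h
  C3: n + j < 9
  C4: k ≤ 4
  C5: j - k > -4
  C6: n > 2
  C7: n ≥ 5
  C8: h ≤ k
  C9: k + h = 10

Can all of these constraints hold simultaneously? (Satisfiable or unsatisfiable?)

From constraints 2 and 7: h ≥ n and n ≥ 5, so h ≥ 5. From constraints 4 and 8: h ≤ k and k ≤ 4, so h ≤ 4. But 4 < 5, so no value of h works.

Unsatisfiable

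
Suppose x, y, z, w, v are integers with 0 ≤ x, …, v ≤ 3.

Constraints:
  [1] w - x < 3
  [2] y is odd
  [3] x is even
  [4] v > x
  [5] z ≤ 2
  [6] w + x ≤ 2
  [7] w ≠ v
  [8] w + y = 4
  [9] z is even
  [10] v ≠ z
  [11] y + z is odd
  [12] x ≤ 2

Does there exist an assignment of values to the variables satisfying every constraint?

Take x = 0, y = 3, z = 0, w = 1, v = 3. Then constraint 1: w - x = 1; constraint 6: w + x = 1; constraint 8: w + y = 4, and every other listed constraint is also met.

Satisfiable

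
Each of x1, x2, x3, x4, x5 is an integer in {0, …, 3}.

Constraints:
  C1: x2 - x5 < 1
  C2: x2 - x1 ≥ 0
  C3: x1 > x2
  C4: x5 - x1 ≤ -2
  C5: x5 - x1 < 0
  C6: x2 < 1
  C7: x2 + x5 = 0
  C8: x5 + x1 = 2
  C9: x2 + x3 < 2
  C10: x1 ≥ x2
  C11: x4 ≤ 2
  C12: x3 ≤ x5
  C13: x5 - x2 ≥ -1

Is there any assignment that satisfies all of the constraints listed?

Constraints 2, 4, and 13 give x2 − x1 ≥ 0, x1 − x5 ≥ 2, x5 − x2 ≥ -1.
Adding all 3 inequalities: the left sides telescope to 0, and the right sides sum to 0 + 2 + (-1) = 1. So 0 ≥ 1, which is false.

Unsatisfiable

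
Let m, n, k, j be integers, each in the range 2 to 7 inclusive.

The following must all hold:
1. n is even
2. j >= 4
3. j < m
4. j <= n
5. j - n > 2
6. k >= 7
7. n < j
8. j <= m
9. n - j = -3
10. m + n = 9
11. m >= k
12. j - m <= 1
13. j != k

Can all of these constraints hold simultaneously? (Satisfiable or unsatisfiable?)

From constraints 6 and 11: m ≥ k ≥ 7. From constraints 2 and 4: n ≥ j ≥ 4. Hence m + n ≥ 11. But constraint 10 requires m + n = 9, and 9 < 11. Contradiction.

Unsatisfiable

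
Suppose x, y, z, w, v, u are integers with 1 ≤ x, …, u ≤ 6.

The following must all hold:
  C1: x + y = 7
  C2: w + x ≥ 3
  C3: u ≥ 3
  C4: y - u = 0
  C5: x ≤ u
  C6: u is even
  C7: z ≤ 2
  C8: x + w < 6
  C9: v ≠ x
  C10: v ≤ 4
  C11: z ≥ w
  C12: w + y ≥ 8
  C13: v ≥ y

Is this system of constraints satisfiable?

From constraints 7 and 11: w ≤ z ≤ 2. From constraints 10 and 13: y ≤ v ≤ 4. Hence w + y ≤ 6. But constraint 12 requires w + y ≥ 8, and 8 > 6. Contradiction.

Unsatisfiable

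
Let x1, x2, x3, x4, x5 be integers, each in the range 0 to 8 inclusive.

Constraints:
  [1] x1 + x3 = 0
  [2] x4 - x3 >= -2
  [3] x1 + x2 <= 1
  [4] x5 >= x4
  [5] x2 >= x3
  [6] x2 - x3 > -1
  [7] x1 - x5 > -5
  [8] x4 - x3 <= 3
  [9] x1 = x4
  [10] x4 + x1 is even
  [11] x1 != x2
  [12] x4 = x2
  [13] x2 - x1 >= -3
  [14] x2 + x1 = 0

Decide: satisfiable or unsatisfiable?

Unsatisfiable

From constraints 9 and 12, x1 = x4 = x2, so x1 = x2. But constraint 11 says x1 ≠ x2. Contradiction.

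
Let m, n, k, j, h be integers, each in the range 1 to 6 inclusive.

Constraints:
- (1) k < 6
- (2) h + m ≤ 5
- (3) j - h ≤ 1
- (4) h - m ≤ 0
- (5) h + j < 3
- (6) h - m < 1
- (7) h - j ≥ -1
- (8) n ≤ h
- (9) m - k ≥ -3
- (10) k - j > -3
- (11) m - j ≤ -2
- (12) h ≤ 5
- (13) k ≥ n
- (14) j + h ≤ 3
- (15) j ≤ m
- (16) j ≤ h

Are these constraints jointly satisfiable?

Constraints 3, 4, and 11 give j − m ≥ 2, m − h ≥ 0, h − j ≥ -1.
Adding all 3 inequalities: the left sides telescope to 0, and the right sides sum to 2 + 0 + (-1) = 1. So 0 ≥ 1, which is false.

Unsatisfiable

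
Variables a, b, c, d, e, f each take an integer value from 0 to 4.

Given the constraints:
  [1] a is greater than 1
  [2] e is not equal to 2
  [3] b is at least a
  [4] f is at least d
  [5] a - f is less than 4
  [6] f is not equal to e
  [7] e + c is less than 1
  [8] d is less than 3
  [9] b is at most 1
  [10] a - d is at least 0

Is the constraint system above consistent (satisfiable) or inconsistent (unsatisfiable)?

From constraint 1: a ≥ 2. From constraints 3 and 9: a ≤ b and b ≤ 1, so a ≤ 1. But 1 < 2, so no value of a works.

Unsatisfiable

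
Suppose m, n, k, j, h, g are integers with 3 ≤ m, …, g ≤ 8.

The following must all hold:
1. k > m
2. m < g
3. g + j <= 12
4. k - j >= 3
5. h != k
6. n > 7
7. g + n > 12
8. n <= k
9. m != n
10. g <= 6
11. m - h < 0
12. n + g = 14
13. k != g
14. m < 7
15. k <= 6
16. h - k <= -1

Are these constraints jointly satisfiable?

Unsatisfiable

From constraints 8 and 15: n ≤ k ≤ 6. From constraint 10: g ≤ 6. Hence n + g ≤ 12. But constraint 12 requires n + g = 14, and 14 > 12. Contradiction.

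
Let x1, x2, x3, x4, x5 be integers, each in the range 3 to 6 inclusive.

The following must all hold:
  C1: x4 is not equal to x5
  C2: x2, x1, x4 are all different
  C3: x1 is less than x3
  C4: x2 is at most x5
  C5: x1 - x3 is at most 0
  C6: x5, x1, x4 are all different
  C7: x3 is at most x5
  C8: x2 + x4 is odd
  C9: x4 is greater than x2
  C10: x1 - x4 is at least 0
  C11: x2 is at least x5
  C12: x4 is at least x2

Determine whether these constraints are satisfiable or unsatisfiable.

Constraints 5, 7, 9, 10, and 11 give x1 ≤ x3, x3 ≤ x5, x5 ≤ x2, x2 < x4, x4 ≤ x1. Chaining: x1 ≤ x3 ≤ x5 ≤ x2 < x4 ≤ x1, which forces x1 < x1 — impossible.

Unsatisfiable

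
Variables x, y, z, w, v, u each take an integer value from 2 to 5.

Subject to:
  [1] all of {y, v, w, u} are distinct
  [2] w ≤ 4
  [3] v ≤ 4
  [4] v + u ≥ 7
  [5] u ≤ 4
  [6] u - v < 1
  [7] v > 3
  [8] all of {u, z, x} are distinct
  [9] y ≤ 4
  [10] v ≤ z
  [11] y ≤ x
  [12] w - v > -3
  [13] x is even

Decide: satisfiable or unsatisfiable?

Constraints 2, 3, 5, and 9 confine each of y, v, w, u to the 3 values {2, …, 4} (the domain already gives each ≥ 2).
Constraint 1 requires all 4 of them to be distinct, but only 3 values are available — impossible by the pigeonhole principle.

Unsatisfiable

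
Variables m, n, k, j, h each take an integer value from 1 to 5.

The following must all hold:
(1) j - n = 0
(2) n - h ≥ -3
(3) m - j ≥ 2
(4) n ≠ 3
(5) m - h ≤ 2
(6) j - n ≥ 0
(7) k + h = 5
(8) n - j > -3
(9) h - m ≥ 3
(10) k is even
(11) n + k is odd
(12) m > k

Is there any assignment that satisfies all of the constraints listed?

Constraints 2, 3, 6, and 9 give m − j ≥ 2, j − n ≥ 0, n − h ≥ -3, h − m ≥ 3.
Adding all 4 inequalities: the left sides telescope to 0, and the right sides sum to 2 + 0 + (-3) + 3 = 2. So 0 ≥ 2, which is false.

Unsatisfiable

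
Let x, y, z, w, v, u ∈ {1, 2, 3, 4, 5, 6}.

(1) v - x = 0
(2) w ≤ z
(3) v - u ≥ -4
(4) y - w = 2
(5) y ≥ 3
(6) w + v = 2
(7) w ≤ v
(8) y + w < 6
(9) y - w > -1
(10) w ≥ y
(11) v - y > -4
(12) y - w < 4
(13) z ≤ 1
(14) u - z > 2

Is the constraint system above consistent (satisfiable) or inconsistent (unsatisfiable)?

From constraints 5 and 10: w ≥ y and y ≥ 3, so w ≥ 3. From constraints 2 and 13: w ≤ z and z ≤ 1, so w ≤ 1. But 1 < 3, so no value of w works.

Unsatisfiable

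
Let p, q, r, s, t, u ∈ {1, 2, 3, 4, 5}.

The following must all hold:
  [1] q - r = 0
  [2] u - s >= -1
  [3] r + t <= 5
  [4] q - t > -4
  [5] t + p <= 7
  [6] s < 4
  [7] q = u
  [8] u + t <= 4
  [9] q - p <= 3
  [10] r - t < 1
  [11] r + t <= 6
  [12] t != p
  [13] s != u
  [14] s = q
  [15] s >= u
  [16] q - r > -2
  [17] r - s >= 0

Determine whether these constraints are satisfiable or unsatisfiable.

Unsatisfiable

From constraints 7 and 14, s = q = u, so s = u. But constraint 13 says s ≠ u. Contradiction.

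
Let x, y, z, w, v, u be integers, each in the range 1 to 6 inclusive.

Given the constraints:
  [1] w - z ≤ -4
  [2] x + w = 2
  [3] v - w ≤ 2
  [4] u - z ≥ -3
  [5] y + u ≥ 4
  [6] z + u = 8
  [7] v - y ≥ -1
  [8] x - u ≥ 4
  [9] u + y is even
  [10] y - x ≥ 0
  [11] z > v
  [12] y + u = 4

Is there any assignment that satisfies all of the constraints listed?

Constraints 1, 3, 4, 7, 8, and 10 give u − z ≥ -3, z − w ≥ 4, w − v ≥ -2, v − y ≥ -1, y − x ≥ 0, x − u ≥ 4.
Adding all 6 inequalities: the left sides telescope to 0, and the right sides sum to (-3) + 4 + (-2) + (-1) + 0 + 4 = 2. So 0 ≥ 2, which is false.

Unsatisfiable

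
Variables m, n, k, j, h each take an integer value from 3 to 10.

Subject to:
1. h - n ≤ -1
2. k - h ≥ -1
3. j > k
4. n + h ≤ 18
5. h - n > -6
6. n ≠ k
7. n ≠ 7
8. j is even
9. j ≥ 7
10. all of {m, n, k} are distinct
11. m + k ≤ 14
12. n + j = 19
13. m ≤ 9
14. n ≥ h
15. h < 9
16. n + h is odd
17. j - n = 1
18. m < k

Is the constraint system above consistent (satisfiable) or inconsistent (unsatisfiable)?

The assignment m = 6, n = 9, k = 8, j = 10, h = 6 works:
  constraint 1 holds since h - n = -3.
  constraint 2 holds since k - h = 2.
  constraint 4 holds since n + h = 15.
The rest check out directly.

Satisfiable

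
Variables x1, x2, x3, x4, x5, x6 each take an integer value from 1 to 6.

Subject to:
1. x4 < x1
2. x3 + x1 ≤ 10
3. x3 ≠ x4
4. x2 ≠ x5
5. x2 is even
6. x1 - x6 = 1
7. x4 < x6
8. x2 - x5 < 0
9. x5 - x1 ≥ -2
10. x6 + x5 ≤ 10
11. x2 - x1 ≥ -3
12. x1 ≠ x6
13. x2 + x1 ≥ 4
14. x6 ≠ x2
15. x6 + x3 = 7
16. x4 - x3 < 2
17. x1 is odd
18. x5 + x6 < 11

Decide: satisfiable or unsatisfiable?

Satisfiable

Setting (x1, x2, x3, x4, x5, x6) = (5, 2, 3, 2, 4, 4) satisfies everything: constraint 2: x3 + x1 = 8; constraint 6: x1 - x6 = 1; constraint 8: x2 - x5 = -2, and the others follow.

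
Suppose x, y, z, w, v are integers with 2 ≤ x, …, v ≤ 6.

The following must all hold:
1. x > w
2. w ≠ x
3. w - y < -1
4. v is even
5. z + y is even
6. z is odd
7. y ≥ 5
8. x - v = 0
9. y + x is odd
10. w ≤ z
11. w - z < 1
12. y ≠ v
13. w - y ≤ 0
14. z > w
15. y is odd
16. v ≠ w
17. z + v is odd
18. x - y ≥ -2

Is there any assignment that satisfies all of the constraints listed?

Satisfiable

Setting (x, y, z, w, v) = (6, 5, 3, 2, 6) satisfies everything: constraint 3: w - y = -3; constraint 8: x - v = 0, and the others follow.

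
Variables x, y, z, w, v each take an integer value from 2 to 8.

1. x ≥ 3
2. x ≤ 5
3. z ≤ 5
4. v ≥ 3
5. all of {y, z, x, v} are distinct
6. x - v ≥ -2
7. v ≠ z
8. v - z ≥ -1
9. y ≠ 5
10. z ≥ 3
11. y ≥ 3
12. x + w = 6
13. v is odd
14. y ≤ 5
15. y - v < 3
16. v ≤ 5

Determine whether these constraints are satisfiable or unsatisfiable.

Unsatisfiable

Constraints 1, 2, 3, 4, 10, 11, 14, and 16 confine each of y, z, x, v to the 3 values {3, …, 5}.
Constraint 5 requires all 4 of them to be distinct, but only 3 values are available — impossible by the pigeonhole principle.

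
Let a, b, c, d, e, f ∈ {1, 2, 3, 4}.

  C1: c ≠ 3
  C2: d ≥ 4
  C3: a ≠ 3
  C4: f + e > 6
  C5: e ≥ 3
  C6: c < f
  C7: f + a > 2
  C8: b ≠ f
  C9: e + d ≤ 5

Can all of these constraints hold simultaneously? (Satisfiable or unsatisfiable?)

From constraint 5: e ≥ 3. From constraint 2: d ≥ 4. Hence e + d ≥ 7. But constraint 9 requires e + d ≤ 5, and 5 < 7. Contradiction.

Unsatisfiable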